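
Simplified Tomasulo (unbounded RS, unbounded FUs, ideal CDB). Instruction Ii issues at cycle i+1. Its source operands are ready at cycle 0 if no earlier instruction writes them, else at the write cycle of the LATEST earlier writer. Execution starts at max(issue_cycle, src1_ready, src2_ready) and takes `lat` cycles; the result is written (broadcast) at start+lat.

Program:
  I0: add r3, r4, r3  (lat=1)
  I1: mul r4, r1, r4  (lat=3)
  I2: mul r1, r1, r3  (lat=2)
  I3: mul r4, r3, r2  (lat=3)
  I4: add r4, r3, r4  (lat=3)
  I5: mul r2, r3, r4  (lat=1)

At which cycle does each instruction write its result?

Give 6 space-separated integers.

I0 add r3: issue@1 deps=(None,None) exec_start@1 write@2
I1 mul r4: issue@2 deps=(None,None) exec_start@2 write@5
I2 mul r1: issue@3 deps=(None,0) exec_start@3 write@5
I3 mul r4: issue@4 deps=(0,None) exec_start@4 write@7
I4 add r4: issue@5 deps=(0,3) exec_start@7 write@10
I5 mul r2: issue@6 deps=(0,4) exec_start@10 write@11

Answer: 2 5 5 7 10 11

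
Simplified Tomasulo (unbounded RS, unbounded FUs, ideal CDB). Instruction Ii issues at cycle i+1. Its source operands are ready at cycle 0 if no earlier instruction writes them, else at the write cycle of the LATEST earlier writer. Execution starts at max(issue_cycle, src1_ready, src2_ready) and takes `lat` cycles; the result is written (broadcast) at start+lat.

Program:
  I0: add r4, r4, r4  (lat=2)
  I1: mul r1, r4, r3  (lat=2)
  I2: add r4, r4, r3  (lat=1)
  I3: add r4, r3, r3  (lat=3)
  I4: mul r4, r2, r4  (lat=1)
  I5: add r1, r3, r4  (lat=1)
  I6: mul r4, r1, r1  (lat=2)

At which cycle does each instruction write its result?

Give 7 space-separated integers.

I0 add r4: issue@1 deps=(None,None) exec_start@1 write@3
I1 mul r1: issue@2 deps=(0,None) exec_start@3 write@5
I2 add r4: issue@3 deps=(0,None) exec_start@3 write@4
I3 add r4: issue@4 deps=(None,None) exec_start@4 write@7
I4 mul r4: issue@5 deps=(None,3) exec_start@7 write@8
I5 add r1: issue@6 deps=(None,4) exec_start@8 write@9
I6 mul r4: issue@7 deps=(5,5) exec_start@9 write@11

Answer: 3 5 4 7 8 9 11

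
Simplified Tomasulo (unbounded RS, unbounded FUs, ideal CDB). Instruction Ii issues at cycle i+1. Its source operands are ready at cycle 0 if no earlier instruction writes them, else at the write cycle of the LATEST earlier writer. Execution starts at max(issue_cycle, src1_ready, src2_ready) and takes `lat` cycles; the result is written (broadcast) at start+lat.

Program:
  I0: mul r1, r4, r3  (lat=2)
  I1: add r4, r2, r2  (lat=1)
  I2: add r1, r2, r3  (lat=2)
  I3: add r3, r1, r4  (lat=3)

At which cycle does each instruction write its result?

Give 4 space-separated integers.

I0 mul r1: issue@1 deps=(None,None) exec_start@1 write@3
I1 add r4: issue@2 deps=(None,None) exec_start@2 write@3
I2 add r1: issue@3 deps=(None,None) exec_start@3 write@5
I3 add r3: issue@4 deps=(2,1) exec_start@5 write@8

Answer: 3 3 5 8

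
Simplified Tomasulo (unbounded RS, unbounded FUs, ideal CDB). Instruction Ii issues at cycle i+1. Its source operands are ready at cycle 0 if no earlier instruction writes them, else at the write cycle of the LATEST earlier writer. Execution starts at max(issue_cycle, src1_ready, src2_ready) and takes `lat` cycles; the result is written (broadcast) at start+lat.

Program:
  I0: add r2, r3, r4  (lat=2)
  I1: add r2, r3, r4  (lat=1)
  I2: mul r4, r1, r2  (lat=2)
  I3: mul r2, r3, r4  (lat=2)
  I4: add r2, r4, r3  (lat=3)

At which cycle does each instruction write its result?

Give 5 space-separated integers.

I0 add r2: issue@1 deps=(None,None) exec_start@1 write@3
I1 add r2: issue@2 deps=(None,None) exec_start@2 write@3
I2 mul r4: issue@3 deps=(None,1) exec_start@3 write@5
I3 mul r2: issue@4 deps=(None,2) exec_start@5 write@7
I4 add r2: issue@5 deps=(2,None) exec_start@5 write@8

Answer: 3 3 5 7 8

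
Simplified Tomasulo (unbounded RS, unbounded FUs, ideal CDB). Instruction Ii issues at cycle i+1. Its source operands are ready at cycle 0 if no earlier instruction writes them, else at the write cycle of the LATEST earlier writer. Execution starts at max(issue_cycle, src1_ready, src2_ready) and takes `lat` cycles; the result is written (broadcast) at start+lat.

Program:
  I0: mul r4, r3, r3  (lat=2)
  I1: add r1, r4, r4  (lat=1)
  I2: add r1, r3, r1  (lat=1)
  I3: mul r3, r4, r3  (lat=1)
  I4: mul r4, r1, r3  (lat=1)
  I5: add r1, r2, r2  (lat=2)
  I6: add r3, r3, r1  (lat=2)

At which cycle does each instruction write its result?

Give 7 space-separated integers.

Answer: 3 4 5 5 6 8 10

Derivation:
I0 mul r4: issue@1 deps=(None,None) exec_start@1 write@3
I1 add r1: issue@2 deps=(0,0) exec_start@3 write@4
I2 add r1: issue@3 deps=(None,1) exec_start@4 write@5
I3 mul r3: issue@4 deps=(0,None) exec_start@4 write@5
I4 mul r4: issue@5 deps=(2,3) exec_start@5 write@6
I5 add r1: issue@6 deps=(None,None) exec_start@6 write@8
I6 add r3: issue@7 deps=(3,5) exec_start@8 write@10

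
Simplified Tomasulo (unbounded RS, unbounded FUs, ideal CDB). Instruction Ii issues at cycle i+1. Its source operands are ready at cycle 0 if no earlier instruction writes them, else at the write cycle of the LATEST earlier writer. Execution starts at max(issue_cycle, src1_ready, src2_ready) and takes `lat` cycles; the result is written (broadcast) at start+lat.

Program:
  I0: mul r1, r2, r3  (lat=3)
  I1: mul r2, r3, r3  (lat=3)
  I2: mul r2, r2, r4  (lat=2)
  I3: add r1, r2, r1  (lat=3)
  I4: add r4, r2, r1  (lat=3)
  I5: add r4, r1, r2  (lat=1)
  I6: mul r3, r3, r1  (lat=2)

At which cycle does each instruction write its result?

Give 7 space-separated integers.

Answer: 4 5 7 10 13 11 12

Derivation:
I0 mul r1: issue@1 deps=(None,None) exec_start@1 write@4
I1 mul r2: issue@2 deps=(None,None) exec_start@2 write@5
I2 mul r2: issue@3 deps=(1,None) exec_start@5 write@7
I3 add r1: issue@4 deps=(2,0) exec_start@7 write@10
I4 add r4: issue@5 deps=(2,3) exec_start@10 write@13
I5 add r4: issue@6 deps=(3,2) exec_start@10 write@11
I6 mul r3: issue@7 deps=(None,3) exec_start@10 write@12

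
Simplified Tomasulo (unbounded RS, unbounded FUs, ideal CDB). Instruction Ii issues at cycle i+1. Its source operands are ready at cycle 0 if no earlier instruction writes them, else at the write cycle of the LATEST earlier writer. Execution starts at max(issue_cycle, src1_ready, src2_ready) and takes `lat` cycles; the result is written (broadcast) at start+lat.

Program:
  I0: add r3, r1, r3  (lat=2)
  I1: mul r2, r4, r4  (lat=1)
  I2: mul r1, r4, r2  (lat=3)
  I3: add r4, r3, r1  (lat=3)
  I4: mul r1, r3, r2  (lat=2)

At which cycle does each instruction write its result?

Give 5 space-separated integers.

I0 add r3: issue@1 deps=(None,None) exec_start@1 write@3
I1 mul r2: issue@2 deps=(None,None) exec_start@2 write@3
I2 mul r1: issue@3 deps=(None,1) exec_start@3 write@6
I3 add r4: issue@4 deps=(0,2) exec_start@6 write@9
I4 mul r1: issue@5 deps=(0,1) exec_start@5 write@7

Answer: 3 3 6 9 7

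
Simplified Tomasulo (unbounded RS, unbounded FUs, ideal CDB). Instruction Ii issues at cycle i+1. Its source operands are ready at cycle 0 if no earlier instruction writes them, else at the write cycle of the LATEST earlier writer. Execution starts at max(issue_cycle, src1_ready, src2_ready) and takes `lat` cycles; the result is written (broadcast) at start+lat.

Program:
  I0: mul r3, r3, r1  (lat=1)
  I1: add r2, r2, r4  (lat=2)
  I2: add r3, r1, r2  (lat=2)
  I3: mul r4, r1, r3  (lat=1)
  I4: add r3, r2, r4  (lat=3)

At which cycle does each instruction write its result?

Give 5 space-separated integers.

Answer: 2 4 6 7 10

Derivation:
I0 mul r3: issue@1 deps=(None,None) exec_start@1 write@2
I1 add r2: issue@2 deps=(None,None) exec_start@2 write@4
I2 add r3: issue@3 deps=(None,1) exec_start@4 write@6
I3 mul r4: issue@4 deps=(None,2) exec_start@6 write@7
I4 add r3: issue@5 deps=(1,3) exec_start@7 write@10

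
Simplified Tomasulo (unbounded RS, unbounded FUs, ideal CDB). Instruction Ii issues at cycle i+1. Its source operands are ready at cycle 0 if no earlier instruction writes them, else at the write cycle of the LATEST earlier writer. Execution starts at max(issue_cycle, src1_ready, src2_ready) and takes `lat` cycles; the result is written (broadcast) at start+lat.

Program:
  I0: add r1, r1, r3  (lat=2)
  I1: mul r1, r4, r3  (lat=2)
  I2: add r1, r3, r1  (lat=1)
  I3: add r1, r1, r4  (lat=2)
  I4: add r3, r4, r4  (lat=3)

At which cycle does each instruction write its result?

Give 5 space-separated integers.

Answer: 3 4 5 7 8

Derivation:
I0 add r1: issue@1 deps=(None,None) exec_start@1 write@3
I1 mul r1: issue@2 deps=(None,None) exec_start@2 write@4
I2 add r1: issue@3 deps=(None,1) exec_start@4 write@5
I3 add r1: issue@4 deps=(2,None) exec_start@5 write@7
I4 add r3: issue@5 deps=(None,None) exec_start@5 write@8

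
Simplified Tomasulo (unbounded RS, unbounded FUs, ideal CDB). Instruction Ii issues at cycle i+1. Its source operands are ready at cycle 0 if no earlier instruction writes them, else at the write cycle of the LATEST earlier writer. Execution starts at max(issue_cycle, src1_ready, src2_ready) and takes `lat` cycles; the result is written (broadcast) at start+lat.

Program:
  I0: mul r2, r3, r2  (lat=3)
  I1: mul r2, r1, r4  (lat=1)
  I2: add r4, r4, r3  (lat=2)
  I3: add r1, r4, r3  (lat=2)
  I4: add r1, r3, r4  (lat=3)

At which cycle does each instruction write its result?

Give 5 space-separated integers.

Answer: 4 3 5 7 8

Derivation:
I0 mul r2: issue@1 deps=(None,None) exec_start@1 write@4
I1 mul r2: issue@2 deps=(None,None) exec_start@2 write@3
I2 add r4: issue@3 deps=(None,None) exec_start@3 write@5
I3 add r1: issue@4 deps=(2,None) exec_start@5 write@7
I4 add r1: issue@5 deps=(None,2) exec_start@5 write@8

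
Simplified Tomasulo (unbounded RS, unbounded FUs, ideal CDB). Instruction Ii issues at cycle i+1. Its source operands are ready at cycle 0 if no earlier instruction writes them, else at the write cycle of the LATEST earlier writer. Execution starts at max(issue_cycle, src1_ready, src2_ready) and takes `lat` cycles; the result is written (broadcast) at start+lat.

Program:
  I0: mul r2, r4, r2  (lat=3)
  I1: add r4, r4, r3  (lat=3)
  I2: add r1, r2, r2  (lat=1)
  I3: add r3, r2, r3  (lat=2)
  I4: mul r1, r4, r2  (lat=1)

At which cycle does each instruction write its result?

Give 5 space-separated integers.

Answer: 4 5 5 6 6

Derivation:
I0 mul r2: issue@1 deps=(None,None) exec_start@1 write@4
I1 add r4: issue@2 deps=(None,None) exec_start@2 write@5
I2 add r1: issue@3 deps=(0,0) exec_start@4 write@5
I3 add r3: issue@4 deps=(0,None) exec_start@4 write@6
I4 mul r1: issue@5 deps=(1,0) exec_start@5 write@6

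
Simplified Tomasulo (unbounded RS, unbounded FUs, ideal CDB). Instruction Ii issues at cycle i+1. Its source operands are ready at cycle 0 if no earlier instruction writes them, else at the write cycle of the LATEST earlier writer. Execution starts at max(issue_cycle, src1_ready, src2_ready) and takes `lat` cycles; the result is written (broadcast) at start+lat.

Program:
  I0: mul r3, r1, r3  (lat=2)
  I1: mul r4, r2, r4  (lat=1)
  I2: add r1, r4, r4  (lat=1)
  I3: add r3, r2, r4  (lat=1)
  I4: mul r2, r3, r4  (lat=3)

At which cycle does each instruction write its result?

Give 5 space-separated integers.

Answer: 3 3 4 5 8

Derivation:
I0 mul r3: issue@1 deps=(None,None) exec_start@1 write@3
I1 mul r4: issue@2 deps=(None,None) exec_start@2 write@3
I2 add r1: issue@3 deps=(1,1) exec_start@3 write@4
I3 add r3: issue@4 deps=(None,1) exec_start@4 write@5
I4 mul r2: issue@5 deps=(3,1) exec_start@5 write@8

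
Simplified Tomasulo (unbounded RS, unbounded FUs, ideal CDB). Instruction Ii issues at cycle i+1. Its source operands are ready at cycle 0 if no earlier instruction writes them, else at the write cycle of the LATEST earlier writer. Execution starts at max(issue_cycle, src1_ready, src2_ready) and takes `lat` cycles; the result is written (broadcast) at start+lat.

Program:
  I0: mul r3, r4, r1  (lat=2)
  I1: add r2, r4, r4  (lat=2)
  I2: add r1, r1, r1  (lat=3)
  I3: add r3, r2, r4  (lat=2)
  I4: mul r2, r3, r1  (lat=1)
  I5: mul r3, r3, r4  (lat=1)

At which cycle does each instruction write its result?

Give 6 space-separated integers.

Answer: 3 4 6 6 7 7

Derivation:
I0 mul r3: issue@1 deps=(None,None) exec_start@1 write@3
I1 add r2: issue@2 deps=(None,None) exec_start@2 write@4
I2 add r1: issue@3 deps=(None,None) exec_start@3 write@6
I3 add r3: issue@4 deps=(1,None) exec_start@4 write@6
I4 mul r2: issue@5 deps=(3,2) exec_start@6 write@7
I5 mul r3: issue@6 deps=(3,None) exec_start@6 write@7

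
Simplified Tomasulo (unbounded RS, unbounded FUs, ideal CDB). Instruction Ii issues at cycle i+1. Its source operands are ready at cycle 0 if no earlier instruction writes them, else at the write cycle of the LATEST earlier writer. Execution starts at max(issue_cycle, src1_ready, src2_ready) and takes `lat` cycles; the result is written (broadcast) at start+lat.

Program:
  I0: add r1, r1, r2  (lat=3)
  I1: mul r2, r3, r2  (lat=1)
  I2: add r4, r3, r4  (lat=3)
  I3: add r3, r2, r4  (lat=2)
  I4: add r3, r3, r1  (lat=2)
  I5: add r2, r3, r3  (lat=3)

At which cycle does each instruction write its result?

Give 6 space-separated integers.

Answer: 4 3 6 8 10 13

Derivation:
I0 add r1: issue@1 deps=(None,None) exec_start@1 write@4
I1 mul r2: issue@2 deps=(None,None) exec_start@2 write@3
I2 add r4: issue@3 deps=(None,None) exec_start@3 write@6
I3 add r3: issue@4 deps=(1,2) exec_start@6 write@8
I4 add r3: issue@5 deps=(3,0) exec_start@8 write@10
I5 add r2: issue@6 deps=(4,4) exec_start@10 write@13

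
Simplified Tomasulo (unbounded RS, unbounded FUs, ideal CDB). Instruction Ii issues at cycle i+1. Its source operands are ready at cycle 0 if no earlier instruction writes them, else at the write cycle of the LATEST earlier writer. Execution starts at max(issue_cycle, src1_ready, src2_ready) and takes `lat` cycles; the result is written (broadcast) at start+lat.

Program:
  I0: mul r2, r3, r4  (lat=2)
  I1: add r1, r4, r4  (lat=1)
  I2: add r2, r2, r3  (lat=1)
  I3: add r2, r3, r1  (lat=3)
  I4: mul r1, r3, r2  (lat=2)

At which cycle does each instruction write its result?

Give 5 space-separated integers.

I0 mul r2: issue@1 deps=(None,None) exec_start@1 write@3
I1 add r1: issue@2 deps=(None,None) exec_start@2 write@3
I2 add r2: issue@3 deps=(0,None) exec_start@3 write@4
I3 add r2: issue@4 deps=(None,1) exec_start@4 write@7
I4 mul r1: issue@5 deps=(None,3) exec_start@7 write@9

Answer: 3 3 4 7 9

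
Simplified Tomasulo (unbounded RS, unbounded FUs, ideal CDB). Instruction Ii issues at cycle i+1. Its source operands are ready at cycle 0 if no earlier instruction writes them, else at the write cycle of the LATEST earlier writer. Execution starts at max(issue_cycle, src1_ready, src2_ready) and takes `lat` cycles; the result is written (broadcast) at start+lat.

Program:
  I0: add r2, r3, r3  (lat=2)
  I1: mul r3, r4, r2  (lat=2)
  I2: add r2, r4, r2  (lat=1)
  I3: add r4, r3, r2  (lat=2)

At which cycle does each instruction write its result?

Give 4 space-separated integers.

Answer: 3 5 4 7

Derivation:
I0 add r2: issue@1 deps=(None,None) exec_start@1 write@3
I1 mul r3: issue@2 deps=(None,0) exec_start@3 write@5
I2 add r2: issue@3 deps=(None,0) exec_start@3 write@4
I3 add r4: issue@4 deps=(1,2) exec_start@5 write@7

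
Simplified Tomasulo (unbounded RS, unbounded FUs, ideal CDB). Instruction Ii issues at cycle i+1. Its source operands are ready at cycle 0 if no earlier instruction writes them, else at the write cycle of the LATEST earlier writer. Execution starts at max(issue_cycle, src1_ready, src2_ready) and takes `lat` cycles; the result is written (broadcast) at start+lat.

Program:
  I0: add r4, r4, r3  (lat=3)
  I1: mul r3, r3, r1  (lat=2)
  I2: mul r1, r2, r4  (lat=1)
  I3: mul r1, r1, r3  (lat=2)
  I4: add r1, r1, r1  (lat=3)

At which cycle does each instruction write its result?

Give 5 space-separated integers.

I0 add r4: issue@1 deps=(None,None) exec_start@1 write@4
I1 mul r3: issue@2 deps=(None,None) exec_start@2 write@4
I2 mul r1: issue@3 deps=(None,0) exec_start@4 write@5
I3 mul r1: issue@4 deps=(2,1) exec_start@5 write@7
I4 add r1: issue@5 deps=(3,3) exec_start@7 write@10

Answer: 4 4 5 7 10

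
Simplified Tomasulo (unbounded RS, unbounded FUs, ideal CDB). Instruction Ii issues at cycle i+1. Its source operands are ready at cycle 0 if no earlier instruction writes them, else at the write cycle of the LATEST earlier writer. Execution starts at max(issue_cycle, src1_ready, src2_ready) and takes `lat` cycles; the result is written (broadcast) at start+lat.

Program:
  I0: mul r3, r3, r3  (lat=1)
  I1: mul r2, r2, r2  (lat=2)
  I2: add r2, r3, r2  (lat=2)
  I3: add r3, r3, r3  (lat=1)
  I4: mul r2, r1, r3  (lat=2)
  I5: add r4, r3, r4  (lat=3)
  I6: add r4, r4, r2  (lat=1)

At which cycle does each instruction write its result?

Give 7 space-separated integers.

Answer: 2 4 6 5 7 9 10

Derivation:
I0 mul r3: issue@1 deps=(None,None) exec_start@1 write@2
I1 mul r2: issue@2 deps=(None,None) exec_start@2 write@4
I2 add r2: issue@3 deps=(0,1) exec_start@4 write@6
I3 add r3: issue@4 deps=(0,0) exec_start@4 write@5
I4 mul r2: issue@5 deps=(None,3) exec_start@5 write@7
I5 add r4: issue@6 deps=(3,None) exec_start@6 write@9
I6 add r4: issue@7 deps=(5,4) exec_start@9 write@10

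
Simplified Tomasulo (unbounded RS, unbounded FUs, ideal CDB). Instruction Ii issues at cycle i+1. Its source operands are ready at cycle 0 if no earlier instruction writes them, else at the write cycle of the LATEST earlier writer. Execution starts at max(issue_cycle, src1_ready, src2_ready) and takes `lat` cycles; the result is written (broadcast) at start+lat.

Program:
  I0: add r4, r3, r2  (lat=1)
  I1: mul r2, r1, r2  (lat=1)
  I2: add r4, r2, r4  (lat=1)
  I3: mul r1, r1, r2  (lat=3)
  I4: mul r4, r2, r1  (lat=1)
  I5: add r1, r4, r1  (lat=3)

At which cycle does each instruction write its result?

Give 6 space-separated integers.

Answer: 2 3 4 7 8 11

Derivation:
I0 add r4: issue@1 deps=(None,None) exec_start@1 write@2
I1 mul r2: issue@2 deps=(None,None) exec_start@2 write@3
I2 add r4: issue@3 deps=(1,0) exec_start@3 write@4
I3 mul r1: issue@4 deps=(None,1) exec_start@4 write@7
I4 mul r4: issue@5 deps=(1,3) exec_start@7 write@8
I5 add r1: issue@6 deps=(4,3) exec_start@8 write@11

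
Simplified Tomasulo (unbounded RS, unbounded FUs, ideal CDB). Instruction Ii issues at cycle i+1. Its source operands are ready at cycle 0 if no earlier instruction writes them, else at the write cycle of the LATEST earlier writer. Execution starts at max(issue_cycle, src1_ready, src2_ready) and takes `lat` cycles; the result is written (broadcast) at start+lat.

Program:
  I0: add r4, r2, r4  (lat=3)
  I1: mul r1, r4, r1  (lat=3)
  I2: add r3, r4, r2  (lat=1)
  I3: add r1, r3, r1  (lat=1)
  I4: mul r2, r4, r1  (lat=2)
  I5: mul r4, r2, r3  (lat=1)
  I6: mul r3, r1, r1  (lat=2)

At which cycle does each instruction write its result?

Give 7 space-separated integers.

I0 add r4: issue@1 deps=(None,None) exec_start@1 write@4
I1 mul r1: issue@2 deps=(0,None) exec_start@4 write@7
I2 add r3: issue@3 deps=(0,None) exec_start@4 write@5
I3 add r1: issue@4 deps=(2,1) exec_start@7 write@8
I4 mul r2: issue@5 deps=(0,3) exec_start@8 write@10
I5 mul r4: issue@6 deps=(4,2) exec_start@10 write@11
I6 mul r3: issue@7 deps=(3,3) exec_start@8 write@10

Answer: 4 7 5 8 10 11 10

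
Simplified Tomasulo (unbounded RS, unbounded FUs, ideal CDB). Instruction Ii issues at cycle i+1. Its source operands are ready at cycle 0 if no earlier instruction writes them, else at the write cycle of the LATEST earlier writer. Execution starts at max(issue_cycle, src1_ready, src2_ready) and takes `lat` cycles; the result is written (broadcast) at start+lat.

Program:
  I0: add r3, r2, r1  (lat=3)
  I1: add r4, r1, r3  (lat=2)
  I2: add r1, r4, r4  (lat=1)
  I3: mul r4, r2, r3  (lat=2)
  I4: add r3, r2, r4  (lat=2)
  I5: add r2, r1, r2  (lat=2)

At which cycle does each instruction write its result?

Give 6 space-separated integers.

Answer: 4 6 7 6 8 9

Derivation:
I0 add r3: issue@1 deps=(None,None) exec_start@1 write@4
I1 add r4: issue@2 deps=(None,0) exec_start@4 write@6
I2 add r1: issue@3 deps=(1,1) exec_start@6 write@7
I3 mul r4: issue@4 deps=(None,0) exec_start@4 write@6
I4 add r3: issue@5 deps=(None,3) exec_start@6 write@8
I5 add r2: issue@6 deps=(2,None) exec_start@7 write@9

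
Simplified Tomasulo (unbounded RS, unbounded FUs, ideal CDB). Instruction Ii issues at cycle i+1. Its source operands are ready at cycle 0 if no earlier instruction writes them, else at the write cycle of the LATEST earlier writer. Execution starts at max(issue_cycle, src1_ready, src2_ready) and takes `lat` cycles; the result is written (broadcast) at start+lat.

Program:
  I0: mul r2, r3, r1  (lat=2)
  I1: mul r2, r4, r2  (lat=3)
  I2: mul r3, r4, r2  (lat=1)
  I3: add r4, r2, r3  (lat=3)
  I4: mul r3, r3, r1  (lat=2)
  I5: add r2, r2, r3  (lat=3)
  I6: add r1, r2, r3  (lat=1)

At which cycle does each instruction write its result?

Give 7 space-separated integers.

Answer: 3 6 7 10 9 12 13

Derivation:
I0 mul r2: issue@1 deps=(None,None) exec_start@1 write@3
I1 mul r2: issue@2 deps=(None,0) exec_start@3 write@6
I2 mul r3: issue@3 deps=(None,1) exec_start@6 write@7
I3 add r4: issue@4 deps=(1,2) exec_start@7 write@10
I4 mul r3: issue@5 deps=(2,None) exec_start@7 write@9
I5 add r2: issue@6 deps=(1,4) exec_start@9 write@12
I6 add r1: issue@7 deps=(5,4) exec_start@12 write@13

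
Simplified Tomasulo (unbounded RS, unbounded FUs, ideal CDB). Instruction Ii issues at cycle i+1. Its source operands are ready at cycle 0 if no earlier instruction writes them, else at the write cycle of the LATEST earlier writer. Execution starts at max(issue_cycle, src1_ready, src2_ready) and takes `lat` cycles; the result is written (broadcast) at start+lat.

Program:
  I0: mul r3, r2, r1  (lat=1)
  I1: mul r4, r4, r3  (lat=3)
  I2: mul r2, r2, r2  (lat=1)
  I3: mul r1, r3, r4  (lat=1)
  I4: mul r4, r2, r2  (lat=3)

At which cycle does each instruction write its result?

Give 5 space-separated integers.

I0 mul r3: issue@1 deps=(None,None) exec_start@1 write@2
I1 mul r4: issue@2 deps=(None,0) exec_start@2 write@5
I2 mul r2: issue@3 deps=(None,None) exec_start@3 write@4
I3 mul r1: issue@4 deps=(0,1) exec_start@5 write@6
I4 mul r4: issue@5 deps=(2,2) exec_start@5 write@8

Answer: 2 5 4 6 8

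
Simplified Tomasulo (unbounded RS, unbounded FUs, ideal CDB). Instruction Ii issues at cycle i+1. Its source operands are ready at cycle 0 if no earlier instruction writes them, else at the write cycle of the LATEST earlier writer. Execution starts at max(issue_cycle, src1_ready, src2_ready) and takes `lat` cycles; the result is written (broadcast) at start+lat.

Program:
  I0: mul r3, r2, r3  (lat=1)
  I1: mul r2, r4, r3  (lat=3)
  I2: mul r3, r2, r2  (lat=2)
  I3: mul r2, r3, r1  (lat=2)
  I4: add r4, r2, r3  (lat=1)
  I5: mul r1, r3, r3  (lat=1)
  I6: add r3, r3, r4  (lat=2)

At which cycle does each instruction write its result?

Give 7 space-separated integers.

Answer: 2 5 7 9 10 8 12

Derivation:
I0 mul r3: issue@1 deps=(None,None) exec_start@1 write@2
I1 mul r2: issue@2 deps=(None,0) exec_start@2 write@5
I2 mul r3: issue@3 deps=(1,1) exec_start@5 write@7
I3 mul r2: issue@4 deps=(2,None) exec_start@7 write@9
I4 add r4: issue@5 deps=(3,2) exec_start@9 write@10
I5 mul r1: issue@6 deps=(2,2) exec_start@7 write@8
I6 add r3: issue@7 deps=(2,4) exec_start@10 write@12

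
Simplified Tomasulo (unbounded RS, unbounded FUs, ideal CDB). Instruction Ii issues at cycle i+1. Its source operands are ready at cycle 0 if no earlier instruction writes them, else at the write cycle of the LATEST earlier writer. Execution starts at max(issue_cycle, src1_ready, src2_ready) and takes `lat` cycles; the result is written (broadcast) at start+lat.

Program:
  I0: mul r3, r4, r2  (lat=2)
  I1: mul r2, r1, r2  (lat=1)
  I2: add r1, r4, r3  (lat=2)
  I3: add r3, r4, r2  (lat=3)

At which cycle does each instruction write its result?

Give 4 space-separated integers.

I0 mul r3: issue@1 deps=(None,None) exec_start@1 write@3
I1 mul r2: issue@2 deps=(None,None) exec_start@2 write@3
I2 add r1: issue@3 deps=(None,0) exec_start@3 write@5
I3 add r3: issue@4 deps=(None,1) exec_start@4 write@7

Answer: 3 3 5 7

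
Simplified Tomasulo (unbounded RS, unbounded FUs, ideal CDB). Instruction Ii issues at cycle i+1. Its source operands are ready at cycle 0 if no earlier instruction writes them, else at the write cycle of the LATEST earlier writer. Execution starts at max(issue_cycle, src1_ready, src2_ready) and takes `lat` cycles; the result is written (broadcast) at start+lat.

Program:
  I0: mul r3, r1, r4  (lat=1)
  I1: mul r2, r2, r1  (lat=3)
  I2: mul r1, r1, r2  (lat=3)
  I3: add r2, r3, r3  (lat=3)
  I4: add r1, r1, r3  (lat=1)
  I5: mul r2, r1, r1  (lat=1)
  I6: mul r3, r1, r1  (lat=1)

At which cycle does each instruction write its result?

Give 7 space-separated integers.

I0 mul r3: issue@1 deps=(None,None) exec_start@1 write@2
I1 mul r2: issue@2 deps=(None,None) exec_start@2 write@5
I2 mul r1: issue@3 deps=(None,1) exec_start@5 write@8
I3 add r2: issue@4 deps=(0,0) exec_start@4 write@7
I4 add r1: issue@5 deps=(2,0) exec_start@8 write@9
I5 mul r2: issue@6 deps=(4,4) exec_start@9 write@10
I6 mul r3: issue@7 deps=(4,4) exec_start@9 write@10

Answer: 2 5 8 7 9 10 10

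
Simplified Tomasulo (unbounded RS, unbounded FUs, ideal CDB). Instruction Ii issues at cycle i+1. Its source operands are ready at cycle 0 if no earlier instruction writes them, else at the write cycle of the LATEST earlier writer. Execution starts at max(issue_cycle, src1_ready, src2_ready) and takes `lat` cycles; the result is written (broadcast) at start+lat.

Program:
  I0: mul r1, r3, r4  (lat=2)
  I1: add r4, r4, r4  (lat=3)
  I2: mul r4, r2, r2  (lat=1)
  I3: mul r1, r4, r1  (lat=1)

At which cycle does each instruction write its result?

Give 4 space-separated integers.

I0 mul r1: issue@1 deps=(None,None) exec_start@1 write@3
I1 add r4: issue@2 deps=(None,None) exec_start@2 write@5
I2 mul r4: issue@3 deps=(None,None) exec_start@3 write@4
I3 mul r1: issue@4 deps=(2,0) exec_start@4 write@5

Answer: 3 5 4 5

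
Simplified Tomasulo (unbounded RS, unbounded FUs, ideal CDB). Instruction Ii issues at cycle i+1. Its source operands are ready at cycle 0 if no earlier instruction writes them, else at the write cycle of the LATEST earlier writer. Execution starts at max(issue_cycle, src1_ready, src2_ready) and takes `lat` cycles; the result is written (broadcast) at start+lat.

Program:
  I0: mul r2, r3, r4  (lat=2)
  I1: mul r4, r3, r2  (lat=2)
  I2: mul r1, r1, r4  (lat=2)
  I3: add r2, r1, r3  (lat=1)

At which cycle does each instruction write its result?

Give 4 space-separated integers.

Answer: 3 5 7 8

Derivation:
I0 mul r2: issue@1 deps=(None,None) exec_start@1 write@3
I1 mul r4: issue@2 deps=(None,0) exec_start@3 write@5
I2 mul r1: issue@3 deps=(None,1) exec_start@5 write@7
I3 add r2: issue@4 deps=(2,None) exec_start@7 write@8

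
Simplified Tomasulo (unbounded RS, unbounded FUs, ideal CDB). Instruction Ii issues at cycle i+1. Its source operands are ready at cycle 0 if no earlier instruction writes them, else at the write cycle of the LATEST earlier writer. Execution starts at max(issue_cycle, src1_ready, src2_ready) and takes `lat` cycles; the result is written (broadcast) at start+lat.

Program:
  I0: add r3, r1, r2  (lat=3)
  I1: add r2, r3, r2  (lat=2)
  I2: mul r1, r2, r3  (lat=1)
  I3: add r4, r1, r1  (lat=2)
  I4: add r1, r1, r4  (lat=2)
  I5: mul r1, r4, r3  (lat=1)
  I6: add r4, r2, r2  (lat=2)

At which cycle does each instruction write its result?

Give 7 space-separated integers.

I0 add r3: issue@1 deps=(None,None) exec_start@1 write@4
I1 add r2: issue@2 deps=(0,None) exec_start@4 write@6
I2 mul r1: issue@3 deps=(1,0) exec_start@6 write@7
I3 add r4: issue@4 deps=(2,2) exec_start@7 write@9
I4 add r1: issue@5 deps=(2,3) exec_start@9 write@11
I5 mul r1: issue@6 deps=(3,0) exec_start@9 write@10
I6 add r4: issue@7 deps=(1,1) exec_start@7 write@9

Answer: 4 6 7 9 11 10 9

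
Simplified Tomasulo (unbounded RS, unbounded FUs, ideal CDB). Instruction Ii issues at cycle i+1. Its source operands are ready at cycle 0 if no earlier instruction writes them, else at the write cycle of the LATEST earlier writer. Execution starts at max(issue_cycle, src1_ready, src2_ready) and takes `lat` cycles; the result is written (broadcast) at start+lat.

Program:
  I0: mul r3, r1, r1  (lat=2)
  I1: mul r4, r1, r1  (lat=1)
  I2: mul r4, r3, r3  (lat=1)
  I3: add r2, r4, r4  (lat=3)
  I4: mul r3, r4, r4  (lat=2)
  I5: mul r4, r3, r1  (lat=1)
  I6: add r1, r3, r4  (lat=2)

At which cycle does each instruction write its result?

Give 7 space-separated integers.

Answer: 3 3 4 7 7 8 10

Derivation:
I0 mul r3: issue@1 deps=(None,None) exec_start@1 write@3
I1 mul r4: issue@2 deps=(None,None) exec_start@2 write@3
I2 mul r4: issue@3 deps=(0,0) exec_start@3 write@4
I3 add r2: issue@4 deps=(2,2) exec_start@4 write@7
I4 mul r3: issue@5 deps=(2,2) exec_start@5 write@7
I5 mul r4: issue@6 deps=(4,None) exec_start@7 write@8
I6 add r1: issue@7 deps=(4,5) exec_start@8 write@10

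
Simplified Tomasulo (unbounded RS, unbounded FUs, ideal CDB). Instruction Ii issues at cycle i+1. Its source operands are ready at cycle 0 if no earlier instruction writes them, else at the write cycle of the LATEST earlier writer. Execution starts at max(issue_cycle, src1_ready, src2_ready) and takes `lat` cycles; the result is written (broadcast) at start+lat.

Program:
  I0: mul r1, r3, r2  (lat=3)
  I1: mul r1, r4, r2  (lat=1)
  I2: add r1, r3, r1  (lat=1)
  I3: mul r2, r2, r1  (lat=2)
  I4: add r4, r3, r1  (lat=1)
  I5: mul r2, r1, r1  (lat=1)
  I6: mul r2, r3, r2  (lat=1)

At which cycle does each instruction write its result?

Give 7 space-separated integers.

Answer: 4 3 4 6 6 7 8

Derivation:
I0 mul r1: issue@1 deps=(None,None) exec_start@1 write@4
I1 mul r1: issue@2 deps=(None,None) exec_start@2 write@3
I2 add r1: issue@3 deps=(None,1) exec_start@3 write@4
I3 mul r2: issue@4 deps=(None,2) exec_start@4 write@6
I4 add r4: issue@5 deps=(None,2) exec_start@5 write@6
I5 mul r2: issue@6 deps=(2,2) exec_start@6 write@7
I6 mul r2: issue@7 deps=(None,5) exec_start@7 write@8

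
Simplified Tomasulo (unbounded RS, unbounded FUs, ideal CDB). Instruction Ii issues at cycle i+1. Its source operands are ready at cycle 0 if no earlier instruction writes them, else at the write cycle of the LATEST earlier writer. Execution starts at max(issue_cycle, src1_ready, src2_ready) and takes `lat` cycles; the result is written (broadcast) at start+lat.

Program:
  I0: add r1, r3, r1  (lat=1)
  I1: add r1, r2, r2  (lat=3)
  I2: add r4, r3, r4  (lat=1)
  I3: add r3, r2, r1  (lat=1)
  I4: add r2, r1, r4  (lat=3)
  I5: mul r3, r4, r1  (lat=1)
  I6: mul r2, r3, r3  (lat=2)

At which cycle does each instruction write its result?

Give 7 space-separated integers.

Answer: 2 5 4 6 8 7 9

Derivation:
I0 add r1: issue@1 deps=(None,None) exec_start@1 write@2
I1 add r1: issue@2 deps=(None,None) exec_start@2 write@5
I2 add r4: issue@3 deps=(None,None) exec_start@3 write@4
I3 add r3: issue@4 deps=(None,1) exec_start@5 write@6
I4 add r2: issue@5 deps=(1,2) exec_start@5 write@8
I5 mul r3: issue@6 deps=(2,1) exec_start@6 write@7
I6 mul r2: issue@7 deps=(5,5) exec_start@7 write@9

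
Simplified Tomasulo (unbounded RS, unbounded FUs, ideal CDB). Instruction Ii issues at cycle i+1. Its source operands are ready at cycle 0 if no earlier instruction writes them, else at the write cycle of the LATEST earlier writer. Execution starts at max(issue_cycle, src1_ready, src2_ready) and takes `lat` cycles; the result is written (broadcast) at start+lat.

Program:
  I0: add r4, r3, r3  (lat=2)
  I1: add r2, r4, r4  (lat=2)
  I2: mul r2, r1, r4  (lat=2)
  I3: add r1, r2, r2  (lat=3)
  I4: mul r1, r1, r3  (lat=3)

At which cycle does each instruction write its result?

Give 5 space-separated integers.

Answer: 3 5 5 8 11

Derivation:
I0 add r4: issue@1 deps=(None,None) exec_start@1 write@3
I1 add r2: issue@2 deps=(0,0) exec_start@3 write@5
I2 mul r2: issue@3 deps=(None,0) exec_start@3 write@5
I3 add r1: issue@4 deps=(2,2) exec_start@5 write@8
I4 mul r1: issue@5 deps=(3,None) exec_start@8 write@11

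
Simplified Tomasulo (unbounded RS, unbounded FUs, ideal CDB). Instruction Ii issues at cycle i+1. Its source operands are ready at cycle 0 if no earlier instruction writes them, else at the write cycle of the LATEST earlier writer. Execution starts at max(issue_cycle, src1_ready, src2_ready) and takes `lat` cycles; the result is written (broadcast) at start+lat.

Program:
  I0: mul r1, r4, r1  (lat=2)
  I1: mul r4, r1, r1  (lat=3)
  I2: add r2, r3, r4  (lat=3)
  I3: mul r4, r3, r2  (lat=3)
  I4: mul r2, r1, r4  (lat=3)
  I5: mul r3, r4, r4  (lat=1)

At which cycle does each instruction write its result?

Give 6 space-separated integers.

I0 mul r1: issue@1 deps=(None,None) exec_start@1 write@3
I1 mul r4: issue@2 deps=(0,0) exec_start@3 write@6
I2 add r2: issue@3 deps=(None,1) exec_start@6 write@9
I3 mul r4: issue@4 deps=(None,2) exec_start@9 write@12
I4 mul r2: issue@5 deps=(0,3) exec_start@12 write@15
I5 mul r3: issue@6 deps=(3,3) exec_start@12 write@13

Answer: 3 6 9 12 15 13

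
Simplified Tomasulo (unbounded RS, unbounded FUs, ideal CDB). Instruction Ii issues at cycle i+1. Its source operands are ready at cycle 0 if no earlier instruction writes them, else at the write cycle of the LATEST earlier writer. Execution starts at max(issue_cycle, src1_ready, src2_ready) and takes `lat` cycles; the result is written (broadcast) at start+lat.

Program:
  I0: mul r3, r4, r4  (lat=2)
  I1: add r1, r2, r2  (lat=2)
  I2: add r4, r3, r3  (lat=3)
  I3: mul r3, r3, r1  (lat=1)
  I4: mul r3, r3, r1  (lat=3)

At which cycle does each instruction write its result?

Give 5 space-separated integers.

Answer: 3 4 6 5 8

Derivation:
I0 mul r3: issue@1 deps=(None,None) exec_start@1 write@3
I1 add r1: issue@2 deps=(None,None) exec_start@2 write@4
I2 add r4: issue@3 deps=(0,0) exec_start@3 write@6
I3 mul r3: issue@4 deps=(0,1) exec_start@4 write@5
I4 mul r3: issue@5 deps=(3,1) exec_start@5 write@8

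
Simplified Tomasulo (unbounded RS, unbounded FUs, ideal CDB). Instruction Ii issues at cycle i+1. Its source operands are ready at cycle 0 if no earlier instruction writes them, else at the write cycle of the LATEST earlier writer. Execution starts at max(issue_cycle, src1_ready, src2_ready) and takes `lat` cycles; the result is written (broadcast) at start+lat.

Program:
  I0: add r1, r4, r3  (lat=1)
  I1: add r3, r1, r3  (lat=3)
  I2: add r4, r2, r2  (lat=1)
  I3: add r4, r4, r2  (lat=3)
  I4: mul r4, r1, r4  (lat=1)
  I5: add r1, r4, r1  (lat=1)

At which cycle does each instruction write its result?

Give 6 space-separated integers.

Answer: 2 5 4 7 8 9

Derivation:
I0 add r1: issue@1 deps=(None,None) exec_start@1 write@2
I1 add r3: issue@2 deps=(0,None) exec_start@2 write@5
I2 add r4: issue@3 deps=(None,None) exec_start@3 write@4
I3 add r4: issue@4 deps=(2,None) exec_start@4 write@7
I4 mul r4: issue@5 deps=(0,3) exec_start@7 write@8
I5 add r1: issue@6 deps=(4,0) exec_start@8 write@9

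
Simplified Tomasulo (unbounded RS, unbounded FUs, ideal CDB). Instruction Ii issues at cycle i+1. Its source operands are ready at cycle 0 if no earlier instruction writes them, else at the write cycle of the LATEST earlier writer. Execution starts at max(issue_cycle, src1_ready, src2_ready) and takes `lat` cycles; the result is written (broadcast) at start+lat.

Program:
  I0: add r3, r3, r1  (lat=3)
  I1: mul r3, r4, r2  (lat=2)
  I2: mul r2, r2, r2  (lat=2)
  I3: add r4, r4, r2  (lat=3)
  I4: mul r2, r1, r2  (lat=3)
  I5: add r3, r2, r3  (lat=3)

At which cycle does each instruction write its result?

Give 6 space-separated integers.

I0 add r3: issue@1 deps=(None,None) exec_start@1 write@4
I1 mul r3: issue@2 deps=(None,None) exec_start@2 write@4
I2 mul r2: issue@3 deps=(None,None) exec_start@3 write@5
I3 add r4: issue@4 deps=(None,2) exec_start@5 write@8
I4 mul r2: issue@5 deps=(None,2) exec_start@5 write@8
I5 add r3: issue@6 deps=(4,1) exec_start@8 write@11

Answer: 4 4 5 8 8 11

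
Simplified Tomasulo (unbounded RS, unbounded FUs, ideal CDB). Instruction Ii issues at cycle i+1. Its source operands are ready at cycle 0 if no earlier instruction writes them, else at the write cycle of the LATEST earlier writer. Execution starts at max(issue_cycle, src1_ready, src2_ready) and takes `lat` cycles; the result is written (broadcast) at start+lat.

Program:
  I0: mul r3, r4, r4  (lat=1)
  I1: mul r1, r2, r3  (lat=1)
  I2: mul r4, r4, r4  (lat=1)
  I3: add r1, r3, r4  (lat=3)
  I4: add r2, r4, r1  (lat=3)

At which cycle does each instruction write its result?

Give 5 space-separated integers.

I0 mul r3: issue@1 deps=(None,None) exec_start@1 write@2
I1 mul r1: issue@2 deps=(None,0) exec_start@2 write@3
I2 mul r4: issue@3 deps=(None,None) exec_start@3 write@4
I3 add r1: issue@4 deps=(0,2) exec_start@4 write@7
I4 add r2: issue@5 deps=(2,3) exec_start@7 write@10

Answer: 2 3 4 7 10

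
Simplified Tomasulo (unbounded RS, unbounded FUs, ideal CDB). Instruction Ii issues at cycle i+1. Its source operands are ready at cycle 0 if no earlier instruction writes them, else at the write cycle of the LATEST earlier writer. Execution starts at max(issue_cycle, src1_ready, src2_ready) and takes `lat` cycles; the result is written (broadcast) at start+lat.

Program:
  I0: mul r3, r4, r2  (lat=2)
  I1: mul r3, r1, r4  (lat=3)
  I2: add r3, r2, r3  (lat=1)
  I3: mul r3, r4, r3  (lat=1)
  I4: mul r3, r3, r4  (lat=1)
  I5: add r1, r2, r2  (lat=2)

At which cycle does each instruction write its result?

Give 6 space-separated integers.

I0 mul r3: issue@1 deps=(None,None) exec_start@1 write@3
I1 mul r3: issue@2 deps=(None,None) exec_start@2 write@5
I2 add r3: issue@3 deps=(None,1) exec_start@5 write@6
I3 mul r3: issue@4 deps=(None,2) exec_start@6 write@7
I4 mul r3: issue@5 deps=(3,None) exec_start@7 write@8
I5 add r1: issue@6 deps=(None,None) exec_start@6 write@8

Answer: 3 5 6 7 8 8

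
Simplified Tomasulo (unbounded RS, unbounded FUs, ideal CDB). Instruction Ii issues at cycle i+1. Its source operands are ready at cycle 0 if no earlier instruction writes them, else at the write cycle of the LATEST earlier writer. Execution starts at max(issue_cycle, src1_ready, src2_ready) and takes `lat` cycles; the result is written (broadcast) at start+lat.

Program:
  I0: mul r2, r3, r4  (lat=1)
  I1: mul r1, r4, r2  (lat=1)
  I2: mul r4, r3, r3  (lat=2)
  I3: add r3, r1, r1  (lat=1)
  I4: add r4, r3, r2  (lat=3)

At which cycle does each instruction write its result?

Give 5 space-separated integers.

Answer: 2 3 5 5 8

Derivation:
I0 mul r2: issue@1 deps=(None,None) exec_start@1 write@2
I1 mul r1: issue@2 deps=(None,0) exec_start@2 write@3
I2 mul r4: issue@3 deps=(None,None) exec_start@3 write@5
I3 add r3: issue@4 deps=(1,1) exec_start@4 write@5
I4 add r4: issue@5 deps=(3,0) exec_start@5 write@8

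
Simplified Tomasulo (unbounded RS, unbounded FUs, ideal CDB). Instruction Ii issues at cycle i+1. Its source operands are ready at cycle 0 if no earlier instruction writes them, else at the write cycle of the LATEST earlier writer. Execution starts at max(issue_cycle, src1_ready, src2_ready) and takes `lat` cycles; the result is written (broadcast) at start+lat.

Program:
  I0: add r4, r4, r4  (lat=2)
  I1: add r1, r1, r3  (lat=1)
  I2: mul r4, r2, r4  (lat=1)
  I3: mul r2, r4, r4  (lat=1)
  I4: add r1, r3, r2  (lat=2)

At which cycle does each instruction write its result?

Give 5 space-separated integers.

I0 add r4: issue@1 deps=(None,None) exec_start@1 write@3
I1 add r1: issue@2 deps=(None,None) exec_start@2 write@3
I2 mul r4: issue@3 deps=(None,0) exec_start@3 write@4
I3 mul r2: issue@4 deps=(2,2) exec_start@4 write@5
I4 add r1: issue@5 deps=(None,3) exec_start@5 write@7

Answer: 3 3 4 5 7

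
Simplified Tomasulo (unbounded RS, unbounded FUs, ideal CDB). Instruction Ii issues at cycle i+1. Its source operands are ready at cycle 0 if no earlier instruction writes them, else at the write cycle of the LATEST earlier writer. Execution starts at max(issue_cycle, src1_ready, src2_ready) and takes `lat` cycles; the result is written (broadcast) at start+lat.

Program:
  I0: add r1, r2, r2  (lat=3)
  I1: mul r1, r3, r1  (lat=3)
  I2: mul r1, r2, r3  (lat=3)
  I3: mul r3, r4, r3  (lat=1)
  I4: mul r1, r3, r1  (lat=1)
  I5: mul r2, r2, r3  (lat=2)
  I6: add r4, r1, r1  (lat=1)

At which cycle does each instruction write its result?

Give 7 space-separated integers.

I0 add r1: issue@1 deps=(None,None) exec_start@1 write@4
I1 mul r1: issue@2 deps=(None,0) exec_start@4 write@7
I2 mul r1: issue@3 deps=(None,None) exec_start@3 write@6
I3 mul r3: issue@4 deps=(None,None) exec_start@4 write@5
I4 mul r1: issue@5 deps=(3,2) exec_start@6 write@7
I5 mul r2: issue@6 deps=(None,3) exec_start@6 write@8
I6 add r4: issue@7 deps=(4,4) exec_start@7 write@8

Answer: 4 7 6 5 7 8 8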